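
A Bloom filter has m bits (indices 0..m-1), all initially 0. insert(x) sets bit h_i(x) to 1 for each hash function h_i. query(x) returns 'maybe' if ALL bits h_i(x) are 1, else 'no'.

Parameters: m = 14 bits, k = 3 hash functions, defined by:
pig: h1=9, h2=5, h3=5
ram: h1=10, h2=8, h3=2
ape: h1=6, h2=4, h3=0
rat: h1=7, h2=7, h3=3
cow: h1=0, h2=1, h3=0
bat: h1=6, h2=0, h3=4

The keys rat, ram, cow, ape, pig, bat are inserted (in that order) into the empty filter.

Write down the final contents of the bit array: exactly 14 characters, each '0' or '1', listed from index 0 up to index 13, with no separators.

Answer: 11111111111000

Derivation:
Start: bits=00000000000000
After insert 'rat': sets bits 3 7 -> bits=00010001000000
After insert 'ram': sets bits 2 8 10 -> bits=00110001101000
After insert 'cow': sets bits 0 1 -> bits=11110001101000
After insert 'ape': sets bits 0 4 6 -> bits=11111011101000
After insert 'pig': sets bits 5 9 -> bits=11111111111000
After insert 'bat': sets bits 0 4 6 -> bits=11111111111000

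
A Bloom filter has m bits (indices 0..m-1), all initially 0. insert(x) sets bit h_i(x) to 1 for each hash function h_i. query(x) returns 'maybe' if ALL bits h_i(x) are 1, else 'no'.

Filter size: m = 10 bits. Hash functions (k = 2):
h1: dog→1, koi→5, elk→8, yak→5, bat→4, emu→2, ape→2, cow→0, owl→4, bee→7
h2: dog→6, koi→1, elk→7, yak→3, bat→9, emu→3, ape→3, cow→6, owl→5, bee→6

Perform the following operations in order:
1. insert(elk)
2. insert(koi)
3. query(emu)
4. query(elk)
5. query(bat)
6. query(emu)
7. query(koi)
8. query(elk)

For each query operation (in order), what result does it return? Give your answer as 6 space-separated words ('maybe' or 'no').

Answer: no maybe no no maybe maybe

Derivation:
Start: bits=0000000000
Op 1: insert elk -> sets bits 7 8 -> bits=0000000110
Op 2: insert koi -> sets bits 1 5 -> bits=0100010110
Op 3: query emu -> checks bit2=0, bit3=0 (has a 0) -> no
Op 4: query elk -> checks bit7=1, bit8=1 (all 1) -> maybe
Op 5: query bat -> checks bit4=0, bit9=0 (has a 0) -> no
Op 6: query emu -> checks bit2=0, bit3=0 (has a 0) -> no
Op 7: query koi -> checks bit1=1, bit5=1 (all 1) -> maybe
Op 8: query elk -> checks bit7=1, bit8=1 (all 1) -> maybe
Query results in order: no maybe no no maybe maybe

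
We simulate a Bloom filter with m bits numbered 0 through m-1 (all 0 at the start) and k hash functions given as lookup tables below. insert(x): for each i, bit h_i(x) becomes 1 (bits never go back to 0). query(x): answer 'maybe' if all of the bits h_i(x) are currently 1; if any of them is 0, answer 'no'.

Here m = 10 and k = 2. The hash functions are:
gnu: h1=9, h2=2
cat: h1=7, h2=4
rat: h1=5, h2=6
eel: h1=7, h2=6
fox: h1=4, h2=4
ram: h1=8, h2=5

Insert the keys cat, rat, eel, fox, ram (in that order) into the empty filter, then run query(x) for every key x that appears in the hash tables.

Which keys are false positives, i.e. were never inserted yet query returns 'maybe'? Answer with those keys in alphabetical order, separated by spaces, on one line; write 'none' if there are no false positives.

Start: bits=0000000000
After insert 'cat': sets bits 4 7 -> bits=0000100100
After insert 'rat': sets bits 5 6 -> bits=0000111100
After insert 'eel': sets bits 6 7 -> bits=0000111100
After insert 'fox': sets bits 4 -> bits=0000111100
After insert 'ram': sets bits 5 8 -> bits=0000111110
Not inserted: gnu — query each against bits=0000111110:
query gnu: checks bit2=0, bit9=0 (has a 0) -> no => not a false positive
False positives (alphabetical): none

Answer: none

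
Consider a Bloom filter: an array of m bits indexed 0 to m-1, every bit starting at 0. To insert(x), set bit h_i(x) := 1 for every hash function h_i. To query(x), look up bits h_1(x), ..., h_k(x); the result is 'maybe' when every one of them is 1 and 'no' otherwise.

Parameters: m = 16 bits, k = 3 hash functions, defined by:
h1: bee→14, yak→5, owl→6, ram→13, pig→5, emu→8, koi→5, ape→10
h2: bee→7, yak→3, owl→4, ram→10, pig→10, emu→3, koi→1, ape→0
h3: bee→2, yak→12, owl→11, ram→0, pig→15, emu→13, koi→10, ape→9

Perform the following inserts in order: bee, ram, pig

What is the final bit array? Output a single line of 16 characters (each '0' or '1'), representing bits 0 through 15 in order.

Start: bits=0000000000000000
After insert 'bee': sets bits 2 7 14 -> bits=0010000100000010
After insert 'ram': sets bits 0 10 13 -> bits=1010000100100110
After insert 'pig': sets bits 5 10 15 -> bits=1010010100100111

Answer: 1010010100100111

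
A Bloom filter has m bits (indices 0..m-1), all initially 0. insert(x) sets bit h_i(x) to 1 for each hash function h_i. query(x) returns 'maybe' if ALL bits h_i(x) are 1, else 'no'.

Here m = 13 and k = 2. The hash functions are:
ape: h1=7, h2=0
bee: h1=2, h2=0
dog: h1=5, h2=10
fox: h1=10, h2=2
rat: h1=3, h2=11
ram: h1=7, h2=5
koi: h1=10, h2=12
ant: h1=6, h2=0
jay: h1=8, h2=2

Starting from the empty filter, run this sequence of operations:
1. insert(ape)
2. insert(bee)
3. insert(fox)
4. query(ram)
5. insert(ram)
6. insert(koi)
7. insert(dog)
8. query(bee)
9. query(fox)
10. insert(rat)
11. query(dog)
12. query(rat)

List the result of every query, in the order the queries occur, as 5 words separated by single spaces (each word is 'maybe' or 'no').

Answer: no maybe maybe maybe maybe

Derivation:
Start: bits=0000000000000
Op 1: insert ape -> sets bits 0 7 -> bits=1000000100000
Op 2: insert bee -> sets bits 0 2 -> bits=1010000100000
Op 3: insert fox -> sets bits 2 10 -> bits=1010000100100
Op 4: query ram -> checks bit5=0, bit7=1 (has a 0) -> no
Op 5: insert ram -> sets bits 5 7 -> bits=1010010100100
Op 6: insert koi -> sets bits 10 12 -> bits=1010010100101
Op 7: insert dog -> sets bits 5 10 -> bits=1010010100101
Op 8: query bee -> checks bit0=1, bit2=1 (all 1) -> maybe
Op 9: query fox -> checks bit2=1, bit10=1 (all 1) -> maybe
Op 10: insert rat -> sets bits 3 11 -> bits=1011010100111
Op 11: query dog -> checks bit5=1, bit10=1 (all 1) -> maybe
Op 12: query rat -> checks bit3=1, bit11=1 (all 1) -> maybe
Query results in order: no maybe maybe maybe maybe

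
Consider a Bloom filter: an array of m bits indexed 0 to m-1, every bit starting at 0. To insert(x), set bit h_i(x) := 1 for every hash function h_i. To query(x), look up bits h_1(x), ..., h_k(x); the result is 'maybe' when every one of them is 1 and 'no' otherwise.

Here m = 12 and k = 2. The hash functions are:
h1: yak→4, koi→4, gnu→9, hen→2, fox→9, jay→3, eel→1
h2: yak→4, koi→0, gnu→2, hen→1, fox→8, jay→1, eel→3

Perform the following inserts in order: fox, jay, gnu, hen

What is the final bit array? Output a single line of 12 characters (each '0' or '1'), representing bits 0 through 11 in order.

Answer: 011100001100

Derivation:
Start: bits=000000000000
After insert 'fox': sets bits 8 9 -> bits=000000001100
After insert 'jay': sets bits 1 3 -> bits=010100001100
After insert 'gnu': sets bits 2 9 -> bits=011100001100
After insert 'hen': sets bits 1 2 -> bits=011100001100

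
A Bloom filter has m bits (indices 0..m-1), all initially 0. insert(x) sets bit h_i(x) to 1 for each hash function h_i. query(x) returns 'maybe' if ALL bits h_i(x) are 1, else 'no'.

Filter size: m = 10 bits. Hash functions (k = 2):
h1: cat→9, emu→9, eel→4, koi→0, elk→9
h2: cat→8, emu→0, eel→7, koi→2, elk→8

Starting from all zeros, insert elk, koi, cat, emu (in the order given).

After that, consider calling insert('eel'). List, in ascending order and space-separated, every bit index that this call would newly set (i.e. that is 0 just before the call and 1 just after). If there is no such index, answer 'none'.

Answer: 4 7

Derivation:
Start: bits=0000000000
After insert 'elk': sets bits 8 9 -> bits=0000000011
After insert 'koi': sets bits 0 2 -> bits=1010000011
After insert 'cat': sets bits 8 9 -> bits=1010000011
After insert 'emu': sets bits 0 9 -> bits=1010000011
insert 'eel' would touch bits 4 7; currently bit4=0, bit7=0
Bits that are 0 among those (would change 0->1): 4 7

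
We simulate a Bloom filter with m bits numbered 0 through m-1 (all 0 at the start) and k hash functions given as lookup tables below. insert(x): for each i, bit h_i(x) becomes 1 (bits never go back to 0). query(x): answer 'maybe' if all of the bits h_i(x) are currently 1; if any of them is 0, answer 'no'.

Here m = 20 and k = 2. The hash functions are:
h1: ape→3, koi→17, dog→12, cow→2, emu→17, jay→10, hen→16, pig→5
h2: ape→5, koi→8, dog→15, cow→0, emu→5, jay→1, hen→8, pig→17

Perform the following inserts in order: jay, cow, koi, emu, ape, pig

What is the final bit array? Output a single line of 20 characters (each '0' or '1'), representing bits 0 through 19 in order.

Answer: 11110100101000000100

Derivation:
Start: bits=00000000000000000000
After insert 'jay': sets bits 1 10 -> bits=01000000001000000000
After insert 'cow': sets bits 0 2 -> bits=11100000001000000000
After insert 'koi': sets bits 8 17 -> bits=11100000101000000100
After insert 'emu': sets bits 5 17 -> bits=11100100101000000100
After insert 'ape': sets bits 3 5 -> bits=11110100101000000100
After insert 'pig': sets bits 5 17 -> bits=11110100101000000100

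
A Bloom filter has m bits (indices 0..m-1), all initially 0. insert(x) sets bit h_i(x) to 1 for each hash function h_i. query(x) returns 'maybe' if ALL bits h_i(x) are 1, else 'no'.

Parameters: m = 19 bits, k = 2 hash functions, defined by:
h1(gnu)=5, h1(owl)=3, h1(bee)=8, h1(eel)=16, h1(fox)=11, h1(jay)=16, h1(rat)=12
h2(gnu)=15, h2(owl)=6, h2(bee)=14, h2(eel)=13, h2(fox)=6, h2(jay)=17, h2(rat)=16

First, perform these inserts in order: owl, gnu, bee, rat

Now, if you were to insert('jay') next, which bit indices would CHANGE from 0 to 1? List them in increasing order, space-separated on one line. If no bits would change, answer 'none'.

Start: bits=0000000000000000000
After insert 'owl': sets bits 3 6 -> bits=0001001000000000000
After insert 'gnu': sets bits 5 15 -> bits=0001011000000001000
After insert 'bee': sets bits 8 14 -> bits=0001011010000011000
After insert 'rat': sets bits 12 16 -> bits=0001011010001011100
insert 'jay' would touch bits 16 17; currently bit16=1, bit17=0
Bits that are 0 among those (would change 0->1): 17

Answer: 17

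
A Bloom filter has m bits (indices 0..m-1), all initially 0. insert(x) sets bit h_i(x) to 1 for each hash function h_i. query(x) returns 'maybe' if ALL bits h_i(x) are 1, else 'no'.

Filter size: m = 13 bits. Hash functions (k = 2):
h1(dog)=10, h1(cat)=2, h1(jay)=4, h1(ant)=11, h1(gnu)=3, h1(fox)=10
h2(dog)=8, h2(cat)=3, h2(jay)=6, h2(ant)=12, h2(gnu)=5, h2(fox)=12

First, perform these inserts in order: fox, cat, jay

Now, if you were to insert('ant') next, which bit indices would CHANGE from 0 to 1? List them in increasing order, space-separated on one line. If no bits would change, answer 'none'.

Start: bits=0000000000000
After insert 'fox': sets bits 10 12 -> bits=0000000000101
After insert 'cat': sets bits 2 3 -> bits=0011000000101
After insert 'jay': sets bits 4 6 -> bits=0011101000101
insert 'ant' would touch bits 11 12; currently bit11=0, bit12=1
Bits that are 0 among those (would change 0->1): 11

Answer: 11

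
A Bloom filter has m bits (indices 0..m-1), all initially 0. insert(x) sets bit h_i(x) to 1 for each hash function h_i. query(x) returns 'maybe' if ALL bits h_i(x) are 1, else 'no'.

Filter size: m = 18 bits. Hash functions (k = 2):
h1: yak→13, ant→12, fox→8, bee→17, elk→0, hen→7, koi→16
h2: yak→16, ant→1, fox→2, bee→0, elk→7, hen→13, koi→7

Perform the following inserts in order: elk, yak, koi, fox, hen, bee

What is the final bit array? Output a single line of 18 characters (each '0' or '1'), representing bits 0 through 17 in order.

Start: bits=000000000000000000
After insert 'elk': sets bits 0 7 -> bits=100000010000000000
After insert 'yak': sets bits 13 16 -> bits=100000010000010010
After insert 'koi': sets bits 7 16 -> bits=100000010000010010
After insert 'fox': sets bits 2 8 -> bits=101000011000010010
After insert 'hen': sets bits 7 13 -> bits=101000011000010010
After insert 'bee': sets bits 0 17 -> bits=101000011000010011

Answer: 101000011000010011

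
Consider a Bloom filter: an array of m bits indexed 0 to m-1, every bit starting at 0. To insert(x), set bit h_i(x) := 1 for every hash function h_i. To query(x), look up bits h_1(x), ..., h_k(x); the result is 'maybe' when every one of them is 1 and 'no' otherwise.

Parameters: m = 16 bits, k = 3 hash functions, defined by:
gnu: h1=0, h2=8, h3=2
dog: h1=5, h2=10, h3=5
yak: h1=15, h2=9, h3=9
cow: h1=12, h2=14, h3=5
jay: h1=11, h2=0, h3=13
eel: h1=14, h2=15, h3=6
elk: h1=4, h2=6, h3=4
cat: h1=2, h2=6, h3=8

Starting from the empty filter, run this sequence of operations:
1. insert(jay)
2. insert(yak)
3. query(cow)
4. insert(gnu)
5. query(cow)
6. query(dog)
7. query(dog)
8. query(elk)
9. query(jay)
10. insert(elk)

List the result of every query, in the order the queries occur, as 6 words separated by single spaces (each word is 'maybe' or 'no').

Start: bits=0000000000000000
Op 1: insert jay -> sets bits 0 11 13 -> bits=1000000000010100
Op 2: insert yak -> sets bits 9 15 -> bits=1000000001010101
Op 3: query cow -> checks bit5=0, bit12=0, bit14=0 (has a 0) -> no
Op 4: insert gnu -> sets bits 0 2 8 -> bits=1010000011010101
Op 5: query cow -> checks bit5=0, bit12=0, bit14=0 (has a 0) -> no
Op 6: query dog -> checks bit5=0, bit10=0 (has a 0) -> no
Op 7: query dog -> checks bit5=0, bit10=0 (has a 0) -> no
Op 8: query elk -> checks bit4=0, bit6=0 (has a 0) -> no
Op 9: query jay -> checks bit0=1, bit11=1, bit13=1 (all 1) -> maybe
Op 10: insert elk -> sets bits 4 6 -> bits=1010101011010101
Query results in order: no no no no no maybe

Answer: no no no no no maybe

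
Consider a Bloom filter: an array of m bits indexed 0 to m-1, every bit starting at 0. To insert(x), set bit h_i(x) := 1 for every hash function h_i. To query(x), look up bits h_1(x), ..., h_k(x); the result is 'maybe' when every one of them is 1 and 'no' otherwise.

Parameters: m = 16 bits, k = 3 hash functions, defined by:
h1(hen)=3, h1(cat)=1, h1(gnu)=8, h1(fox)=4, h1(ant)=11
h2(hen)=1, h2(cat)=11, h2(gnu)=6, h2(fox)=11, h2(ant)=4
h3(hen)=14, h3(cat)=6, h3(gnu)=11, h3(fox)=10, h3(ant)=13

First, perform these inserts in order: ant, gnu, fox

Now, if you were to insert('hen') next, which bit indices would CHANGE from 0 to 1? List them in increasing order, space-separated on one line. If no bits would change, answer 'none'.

Answer: 1 3 14

Derivation:
Start: bits=0000000000000000
After insert 'ant': sets bits 4 11 13 -> bits=0000100000010100
After insert 'gnu': sets bits 6 8 11 -> bits=0000101010010100
After insert 'fox': sets bits 4 10 11 -> bits=0000101010110100
insert 'hen' would touch bits 1 3 14; currently bit1=0, bit3=0, bit14=0
Bits that are 0 among those (would change 0->1): 1 3 14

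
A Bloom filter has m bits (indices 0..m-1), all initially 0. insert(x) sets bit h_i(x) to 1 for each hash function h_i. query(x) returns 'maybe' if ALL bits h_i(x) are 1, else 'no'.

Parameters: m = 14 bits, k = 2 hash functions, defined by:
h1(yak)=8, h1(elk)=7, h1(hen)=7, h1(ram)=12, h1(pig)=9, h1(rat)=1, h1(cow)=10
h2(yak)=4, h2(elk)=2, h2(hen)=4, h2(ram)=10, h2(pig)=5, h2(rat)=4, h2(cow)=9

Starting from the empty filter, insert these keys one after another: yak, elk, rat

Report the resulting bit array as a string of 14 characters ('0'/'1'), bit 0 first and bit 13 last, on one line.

Start: bits=00000000000000
After insert 'yak': sets bits 4 8 -> bits=00001000100000
After insert 'elk': sets bits 2 7 -> bits=00101001100000
After insert 'rat': sets bits 1 4 -> bits=01101001100000

Answer: 01101001100000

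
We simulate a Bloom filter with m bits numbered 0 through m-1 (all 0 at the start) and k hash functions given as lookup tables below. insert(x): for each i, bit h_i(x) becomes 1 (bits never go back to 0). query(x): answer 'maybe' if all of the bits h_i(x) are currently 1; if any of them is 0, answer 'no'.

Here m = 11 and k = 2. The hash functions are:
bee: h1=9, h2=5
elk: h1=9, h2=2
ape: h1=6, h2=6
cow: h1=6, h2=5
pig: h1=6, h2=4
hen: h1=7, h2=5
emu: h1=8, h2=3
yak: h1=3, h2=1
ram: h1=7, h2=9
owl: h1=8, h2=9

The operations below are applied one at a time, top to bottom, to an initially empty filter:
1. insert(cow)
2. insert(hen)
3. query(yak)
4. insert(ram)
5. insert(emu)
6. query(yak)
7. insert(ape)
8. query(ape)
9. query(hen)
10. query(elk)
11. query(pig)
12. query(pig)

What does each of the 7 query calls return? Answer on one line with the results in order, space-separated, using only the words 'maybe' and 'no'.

Answer: no no maybe maybe no no no

Derivation:
Start: bits=00000000000
Op 1: insert cow -> sets bits 5 6 -> bits=00000110000
Op 2: insert hen -> sets bits 5 7 -> bits=00000111000
Op 3: query yak -> checks bit1=0, bit3=0 (has a 0) -> no
Op 4: insert ram -> sets bits 7 9 -> bits=00000111010
Op 5: insert emu -> sets bits 3 8 -> bits=00010111110
Op 6: query yak -> checks bit1=0, bit3=1 (has a 0) -> no
Op 7: insert ape -> sets bits 6 -> bits=00010111110
Op 8: query ape -> checks bit6=1 (all 1) -> maybe
Op 9: query hen -> checks bit5=1, bit7=1 (all 1) -> maybe
Op 10: query elk -> checks bit2=0, bit9=1 (has a 0) -> no
Op 11: query pig -> checks bit4=0, bit6=1 (has a 0) -> no
Op 12: query pig -> checks bit4=0, bit6=1 (has a 0) -> no
Query results in order: no no maybe maybe no no no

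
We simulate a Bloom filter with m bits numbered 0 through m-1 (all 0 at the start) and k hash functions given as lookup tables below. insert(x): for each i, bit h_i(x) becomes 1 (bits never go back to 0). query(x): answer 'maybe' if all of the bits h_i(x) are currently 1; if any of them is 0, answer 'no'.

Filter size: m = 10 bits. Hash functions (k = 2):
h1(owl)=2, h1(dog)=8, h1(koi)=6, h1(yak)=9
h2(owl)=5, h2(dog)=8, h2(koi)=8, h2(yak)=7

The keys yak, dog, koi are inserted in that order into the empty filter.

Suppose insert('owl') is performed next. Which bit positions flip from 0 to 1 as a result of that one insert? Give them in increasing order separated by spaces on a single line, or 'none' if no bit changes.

Answer: 2 5

Derivation:
Start: bits=0000000000
After insert 'yak': sets bits 7 9 -> bits=0000000101
After insert 'dog': sets bits 8 -> bits=0000000111
After insert 'koi': sets bits 6 8 -> bits=0000001111
insert 'owl' would touch bits 2 5; currently bit2=0, bit5=0
Bits that are 0 among those (would change 0->1): 2 5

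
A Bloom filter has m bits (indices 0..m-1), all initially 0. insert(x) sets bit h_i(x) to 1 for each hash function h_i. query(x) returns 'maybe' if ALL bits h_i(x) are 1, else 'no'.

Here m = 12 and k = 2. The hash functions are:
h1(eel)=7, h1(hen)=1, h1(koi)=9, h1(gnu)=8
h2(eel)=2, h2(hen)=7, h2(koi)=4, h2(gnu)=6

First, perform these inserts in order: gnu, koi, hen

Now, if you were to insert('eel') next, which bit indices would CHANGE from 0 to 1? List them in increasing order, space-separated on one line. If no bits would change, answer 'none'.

Answer: 2

Derivation:
Start: bits=000000000000
After insert 'gnu': sets bits 6 8 -> bits=000000101000
After insert 'koi': sets bits 4 9 -> bits=000010101100
After insert 'hen': sets bits 1 7 -> bits=010010111100
insert 'eel' would touch bits 2 7; currently bit2=0, bit7=1
Bits that are 0 among those (would change 0->1): 2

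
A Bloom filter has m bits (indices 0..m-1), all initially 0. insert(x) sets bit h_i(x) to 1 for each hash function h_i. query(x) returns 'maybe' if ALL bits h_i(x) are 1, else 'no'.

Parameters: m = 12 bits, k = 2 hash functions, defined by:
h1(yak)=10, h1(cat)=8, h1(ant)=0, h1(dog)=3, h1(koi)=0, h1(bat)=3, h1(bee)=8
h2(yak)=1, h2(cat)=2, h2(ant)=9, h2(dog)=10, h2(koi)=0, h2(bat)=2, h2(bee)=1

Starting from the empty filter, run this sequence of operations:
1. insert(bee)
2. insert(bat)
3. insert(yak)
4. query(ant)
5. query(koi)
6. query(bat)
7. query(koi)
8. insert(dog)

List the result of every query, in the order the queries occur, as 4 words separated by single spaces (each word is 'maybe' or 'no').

Start: bits=000000000000
Op 1: insert bee -> sets bits 1 8 -> bits=010000001000
Op 2: insert bat -> sets bits 2 3 -> bits=011100001000
Op 3: insert yak -> sets bits 1 10 -> bits=011100001010
Op 4: query ant -> checks bit0=0, bit9=0 (has a 0) -> no
Op 5: query koi -> checks bit0=0 (has a 0) -> no
Op 6: query bat -> checks bit2=1, bit3=1 (all 1) -> maybe
Op 7: query koi -> checks bit0=0 (has a 0) -> no
Op 8: insert dog -> sets bits 3 10 -> bits=011100001010
Query results in order: no no maybe no

Answer: no no maybe no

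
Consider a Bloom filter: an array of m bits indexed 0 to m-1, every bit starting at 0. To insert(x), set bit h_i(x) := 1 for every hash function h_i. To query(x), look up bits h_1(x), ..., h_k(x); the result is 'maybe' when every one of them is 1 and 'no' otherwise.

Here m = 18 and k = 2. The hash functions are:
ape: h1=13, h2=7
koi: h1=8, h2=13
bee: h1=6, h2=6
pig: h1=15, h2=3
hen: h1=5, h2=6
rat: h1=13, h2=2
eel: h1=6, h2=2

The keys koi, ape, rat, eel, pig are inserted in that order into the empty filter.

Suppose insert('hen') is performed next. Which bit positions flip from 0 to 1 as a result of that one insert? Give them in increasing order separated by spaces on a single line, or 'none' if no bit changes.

Start: bits=000000000000000000
After insert 'koi': sets bits 8 13 -> bits=000000001000010000
After insert 'ape': sets bits 7 13 -> bits=000000011000010000
After insert 'rat': sets bits 2 13 -> bits=001000011000010000
After insert 'eel': sets bits 2 6 -> bits=001000111000010000
After insert 'pig': sets bits 3 15 -> bits=001100111000010100
insert 'hen' would touch bits 5 6; currently bit5=0, bit6=1
Bits that are 0 among those (would change 0->1): 5

Answer: 5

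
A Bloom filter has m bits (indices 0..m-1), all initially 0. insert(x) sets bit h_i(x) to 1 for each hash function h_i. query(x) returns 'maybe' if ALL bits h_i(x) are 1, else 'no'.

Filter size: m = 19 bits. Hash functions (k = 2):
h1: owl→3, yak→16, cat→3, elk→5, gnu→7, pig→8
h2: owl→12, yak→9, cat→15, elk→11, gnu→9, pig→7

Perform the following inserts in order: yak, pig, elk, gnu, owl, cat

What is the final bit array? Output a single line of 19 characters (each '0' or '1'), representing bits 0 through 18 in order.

Start: bits=0000000000000000000
After insert 'yak': sets bits 9 16 -> bits=0000000001000000100
After insert 'pig': sets bits 7 8 -> bits=0000000111000000100
After insert 'elk': sets bits 5 11 -> bits=0000010111010000100
After insert 'gnu': sets bits 7 9 -> bits=0000010111010000100
After insert 'owl': sets bits 3 12 -> bits=0001010111011000100
After insert 'cat': sets bits 3 15 -> bits=0001010111011001100

Answer: 0001010111011001100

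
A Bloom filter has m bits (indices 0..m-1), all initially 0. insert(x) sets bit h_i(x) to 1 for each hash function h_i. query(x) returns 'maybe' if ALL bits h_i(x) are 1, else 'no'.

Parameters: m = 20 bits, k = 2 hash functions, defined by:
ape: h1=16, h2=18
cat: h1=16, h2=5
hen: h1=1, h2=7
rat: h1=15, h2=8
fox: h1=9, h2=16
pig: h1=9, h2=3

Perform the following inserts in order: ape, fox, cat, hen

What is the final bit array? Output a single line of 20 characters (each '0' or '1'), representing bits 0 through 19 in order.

Answer: 01000101010000001010

Derivation:
Start: bits=00000000000000000000
After insert 'ape': sets bits 16 18 -> bits=00000000000000001010
After insert 'fox': sets bits 9 16 -> bits=00000000010000001010
After insert 'cat': sets bits 5 16 -> bits=00000100010000001010
After insert 'hen': sets bits 1 7 -> bits=01000101010000001010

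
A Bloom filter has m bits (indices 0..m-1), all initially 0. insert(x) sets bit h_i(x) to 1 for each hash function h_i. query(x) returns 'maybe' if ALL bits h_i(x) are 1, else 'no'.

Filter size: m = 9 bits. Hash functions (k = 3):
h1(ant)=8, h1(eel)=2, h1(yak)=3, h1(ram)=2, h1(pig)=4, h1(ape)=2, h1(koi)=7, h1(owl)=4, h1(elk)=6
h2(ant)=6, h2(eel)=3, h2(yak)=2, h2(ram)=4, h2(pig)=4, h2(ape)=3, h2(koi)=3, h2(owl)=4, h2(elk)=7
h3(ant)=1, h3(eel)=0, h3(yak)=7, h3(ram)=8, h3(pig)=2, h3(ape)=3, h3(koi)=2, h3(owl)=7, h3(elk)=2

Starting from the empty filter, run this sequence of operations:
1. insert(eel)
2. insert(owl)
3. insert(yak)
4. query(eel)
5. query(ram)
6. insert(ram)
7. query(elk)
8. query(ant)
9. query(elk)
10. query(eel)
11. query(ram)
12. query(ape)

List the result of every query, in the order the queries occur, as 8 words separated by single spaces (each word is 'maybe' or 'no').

Start: bits=000000000
Op 1: insert eel -> sets bits 0 2 3 -> bits=101100000
Op 2: insert owl -> sets bits 4 7 -> bits=101110010
Op 3: insert yak -> sets bits 2 3 7 -> bits=101110010
Op 4: query eel -> checks bit0=1, bit2=1, bit3=1 (all 1) -> maybe
Op 5: query ram -> checks bit2=1, bit4=1, bit8=0 (has a 0) -> no
Op 6: insert ram -> sets bits 2 4 8 -> bits=101110011
Op 7: query elk -> checks bit2=1, bit6=0, bit7=1 (has a 0) -> no
Op 8: query ant -> checks bit1=0, bit6=0, bit8=1 (has a 0) -> no
Op 9: query elk -> checks bit2=1, bit6=0, bit7=1 (has a 0) -> no
Op 10: query eel -> checks bit0=1, bit2=1, bit3=1 (all 1) -> maybe
Op 11: query ram -> checks bit2=1, bit4=1, bit8=1 (all 1) -> maybe
Op 12: query ape -> checks bit2=1, bit3=1 (all 1) -> maybe
Query results in order: maybe no no no no maybe maybe maybe

Answer: maybe no no no no maybe maybe maybe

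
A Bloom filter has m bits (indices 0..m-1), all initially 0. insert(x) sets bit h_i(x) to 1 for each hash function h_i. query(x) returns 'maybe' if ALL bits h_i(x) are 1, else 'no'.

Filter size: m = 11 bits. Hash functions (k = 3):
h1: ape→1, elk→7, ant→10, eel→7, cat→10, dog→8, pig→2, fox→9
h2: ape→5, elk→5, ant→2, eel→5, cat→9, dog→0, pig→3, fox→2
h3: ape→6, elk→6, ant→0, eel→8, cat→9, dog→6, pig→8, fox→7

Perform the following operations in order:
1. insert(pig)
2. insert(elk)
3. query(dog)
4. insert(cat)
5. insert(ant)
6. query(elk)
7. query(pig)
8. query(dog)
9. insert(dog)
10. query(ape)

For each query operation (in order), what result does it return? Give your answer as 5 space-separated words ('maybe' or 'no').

Answer: no maybe maybe maybe no

Derivation:
Start: bits=00000000000
Op 1: insert pig -> sets bits 2 3 8 -> bits=00110000100
Op 2: insert elk -> sets bits 5 6 7 -> bits=00110111100
Op 3: query dog -> checks bit0=0, bit6=1, bit8=1 (has a 0) -> no
Op 4: insert cat -> sets bits 9 10 -> bits=00110111111
Op 5: insert ant -> sets bits 0 2 10 -> bits=10110111111
Op 6: query elk -> checks bit5=1, bit6=1, bit7=1 (all 1) -> maybe
Op 7: query pig -> checks bit2=1, bit3=1, bit8=1 (all 1) -> maybe
Op 8: query dog -> checks bit0=1, bit6=1, bit8=1 (all 1) -> maybe
Op 9: insert dog -> sets bits 0 6 8 -> bits=10110111111
Op 10: query ape -> checks bit1=0, bit5=1, bit6=1 (has a 0) -> no
Query results in order: no maybe maybe maybe no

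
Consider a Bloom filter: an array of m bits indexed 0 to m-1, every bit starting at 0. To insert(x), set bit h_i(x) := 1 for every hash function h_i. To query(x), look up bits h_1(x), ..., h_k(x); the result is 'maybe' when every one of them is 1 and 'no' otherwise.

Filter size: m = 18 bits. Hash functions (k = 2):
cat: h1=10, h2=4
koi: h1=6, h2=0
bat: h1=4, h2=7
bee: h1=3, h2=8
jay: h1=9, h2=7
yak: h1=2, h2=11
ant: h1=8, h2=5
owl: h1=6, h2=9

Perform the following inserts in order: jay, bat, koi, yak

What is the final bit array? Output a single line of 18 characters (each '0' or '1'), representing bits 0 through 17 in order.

Answer: 101010110101000000

Derivation:
Start: bits=000000000000000000
After insert 'jay': sets bits 7 9 -> bits=000000010100000000
After insert 'bat': sets bits 4 7 -> bits=000010010100000000
After insert 'koi': sets bits 0 6 -> bits=100010110100000000
After insert 'yak': sets bits 2 11 -> bits=101010110101000000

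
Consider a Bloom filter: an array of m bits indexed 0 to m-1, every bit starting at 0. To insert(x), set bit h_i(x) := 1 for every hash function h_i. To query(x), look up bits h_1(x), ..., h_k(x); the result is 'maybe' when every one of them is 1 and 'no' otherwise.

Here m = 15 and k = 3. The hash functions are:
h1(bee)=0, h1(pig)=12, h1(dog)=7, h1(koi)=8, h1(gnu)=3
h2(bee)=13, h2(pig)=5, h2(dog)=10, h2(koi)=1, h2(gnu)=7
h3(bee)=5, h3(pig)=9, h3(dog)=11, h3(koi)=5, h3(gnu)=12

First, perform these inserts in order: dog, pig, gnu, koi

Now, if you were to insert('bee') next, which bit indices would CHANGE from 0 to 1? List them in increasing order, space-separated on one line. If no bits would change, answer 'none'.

Answer: 0 13

Derivation:
Start: bits=000000000000000
After insert 'dog': sets bits 7 10 11 -> bits=000000010011000
After insert 'pig': sets bits 5 9 12 -> bits=000001010111100
After insert 'gnu': sets bits 3 7 12 -> bits=000101010111100
After insert 'koi': sets bits 1 5 8 -> bits=010101011111100
insert 'bee' would touch bits 0 5 13; currently bit0=0, bit5=1, bit13=0
Bits that are 0 among those (would change 0->1): 0 13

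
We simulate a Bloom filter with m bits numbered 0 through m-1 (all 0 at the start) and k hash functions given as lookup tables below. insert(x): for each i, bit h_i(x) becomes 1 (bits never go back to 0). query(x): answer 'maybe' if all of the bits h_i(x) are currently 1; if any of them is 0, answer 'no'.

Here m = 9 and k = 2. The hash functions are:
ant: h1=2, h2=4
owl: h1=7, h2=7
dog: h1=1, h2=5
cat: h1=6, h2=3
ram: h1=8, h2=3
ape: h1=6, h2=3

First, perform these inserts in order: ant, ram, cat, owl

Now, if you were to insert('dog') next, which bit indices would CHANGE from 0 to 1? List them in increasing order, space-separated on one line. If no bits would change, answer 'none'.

Start: bits=000000000
After insert 'ant': sets bits 2 4 -> bits=001010000
After insert 'ram': sets bits 3 8 -> bits=001110001
After insert 'cat': sets bits 3 6 -> bits=001110101
After insert 'owl': sets bits 7 -> bits=001110111
insert 'dog' would touch bits 1 5; currently bit1=0, bit5=0
Bits that are 0 among those (would change 0->1): 1 5

Answer: 1 5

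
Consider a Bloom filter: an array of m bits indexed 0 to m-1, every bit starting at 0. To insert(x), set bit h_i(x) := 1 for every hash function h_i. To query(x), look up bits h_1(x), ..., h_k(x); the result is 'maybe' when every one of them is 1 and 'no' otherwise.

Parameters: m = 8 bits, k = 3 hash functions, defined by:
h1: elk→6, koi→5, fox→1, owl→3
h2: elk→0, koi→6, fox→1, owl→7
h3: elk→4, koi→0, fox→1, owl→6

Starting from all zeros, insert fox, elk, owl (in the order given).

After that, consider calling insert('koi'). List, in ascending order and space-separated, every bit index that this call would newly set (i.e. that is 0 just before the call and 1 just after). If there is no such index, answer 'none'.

Answer: 5

Derivation:
Start: bits=00000000
After insert 'fox': sets bits 1 -> bits=01000000
After insert 'elk': sets bits 0 4 6 -> bits=11001010
After insert 'owl': sets bits 3 6 7 -> bits=11011011
insert 'koi' would touch bits 0 5 6; currently bit0=1, bit5=0, bit6=1
Bits that are 0 among those (would change 0->1): 5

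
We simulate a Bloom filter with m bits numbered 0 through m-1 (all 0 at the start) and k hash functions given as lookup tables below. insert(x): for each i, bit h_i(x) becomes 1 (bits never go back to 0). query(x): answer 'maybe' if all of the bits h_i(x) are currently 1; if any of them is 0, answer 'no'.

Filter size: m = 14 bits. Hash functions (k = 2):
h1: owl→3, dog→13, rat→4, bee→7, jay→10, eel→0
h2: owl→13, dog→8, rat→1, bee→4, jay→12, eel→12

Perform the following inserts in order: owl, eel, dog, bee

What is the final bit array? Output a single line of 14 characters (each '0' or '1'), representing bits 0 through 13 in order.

Start: bits=00000000000000
After insert 'owl': sets bits 3 13 -> bits=00010000000001
After insert 'eel': sets bits 0 12 -> bits=10010000000011
After insert 'dog': sets bits 8 13 -> bits=10010000100011
After insert 'bee': sets bits 4 7 -> bits=10011001100011

Answer: 10011001100011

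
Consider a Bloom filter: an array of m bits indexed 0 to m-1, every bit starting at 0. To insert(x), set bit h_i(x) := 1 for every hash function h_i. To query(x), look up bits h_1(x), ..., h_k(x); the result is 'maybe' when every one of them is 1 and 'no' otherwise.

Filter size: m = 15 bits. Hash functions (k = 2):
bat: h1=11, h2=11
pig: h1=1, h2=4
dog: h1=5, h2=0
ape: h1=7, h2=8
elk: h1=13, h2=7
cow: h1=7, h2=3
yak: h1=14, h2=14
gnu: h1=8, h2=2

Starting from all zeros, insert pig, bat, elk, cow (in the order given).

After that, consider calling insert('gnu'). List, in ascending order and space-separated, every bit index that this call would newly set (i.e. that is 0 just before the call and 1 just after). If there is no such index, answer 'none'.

Start: bits=000000000000000
After insert 'pig': sets bits 1 4 -> bits=010010000000000
After insert 'bat': sets bits 11 -> bits=010010000001000
After insert 'elk': sets bits 7 13 -> bits=010010010001010
After insert 'cow': sets bits 3 7 -> bits=010110010001010
insert 'gnu' would touch bits 2 8; currently bit2=0, bit8=0
Bits that are 0 among those (would change 0->1): 2 8

Answer: 2 8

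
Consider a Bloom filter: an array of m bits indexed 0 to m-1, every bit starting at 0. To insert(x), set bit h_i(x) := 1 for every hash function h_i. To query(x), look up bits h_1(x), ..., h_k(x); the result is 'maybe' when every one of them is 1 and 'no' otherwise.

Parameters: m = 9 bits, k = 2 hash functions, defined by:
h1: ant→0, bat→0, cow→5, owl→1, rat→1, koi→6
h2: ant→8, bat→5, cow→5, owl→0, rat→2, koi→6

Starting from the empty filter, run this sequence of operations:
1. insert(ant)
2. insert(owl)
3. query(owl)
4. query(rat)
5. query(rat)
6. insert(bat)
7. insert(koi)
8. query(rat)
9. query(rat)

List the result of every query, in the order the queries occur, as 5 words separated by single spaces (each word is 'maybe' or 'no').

Start: bits=000000000
Op 1: insert ant -> sets bits 0 8 -> bits=100000001
Op 2: insert owl -> sets bits 0 1 -> bits=110000001
Op 3: query owl -> checks bit0=1, bit1=1 (all 1) -> maybe
Op 4: query rat -> checks bit1=1, bit2=0 (has a 0) -> no
Op 5: query rat -> checks bit1=1, bit2=0 (has a 0) -> no
Op 6: insert bat -> sets bits 0 5 -> bits=110001001
Op 7: insert koi -> sets bits 6 -> bits=110001101
Op 8: query rat -> checks bit1=1, bit2=0 (has a 0) -> no
Op 9: query rat -> checks bit1=1, bit2=0 (has a 0) -> no
Query results in order: maybe no no no no

Answer: maybe no no no no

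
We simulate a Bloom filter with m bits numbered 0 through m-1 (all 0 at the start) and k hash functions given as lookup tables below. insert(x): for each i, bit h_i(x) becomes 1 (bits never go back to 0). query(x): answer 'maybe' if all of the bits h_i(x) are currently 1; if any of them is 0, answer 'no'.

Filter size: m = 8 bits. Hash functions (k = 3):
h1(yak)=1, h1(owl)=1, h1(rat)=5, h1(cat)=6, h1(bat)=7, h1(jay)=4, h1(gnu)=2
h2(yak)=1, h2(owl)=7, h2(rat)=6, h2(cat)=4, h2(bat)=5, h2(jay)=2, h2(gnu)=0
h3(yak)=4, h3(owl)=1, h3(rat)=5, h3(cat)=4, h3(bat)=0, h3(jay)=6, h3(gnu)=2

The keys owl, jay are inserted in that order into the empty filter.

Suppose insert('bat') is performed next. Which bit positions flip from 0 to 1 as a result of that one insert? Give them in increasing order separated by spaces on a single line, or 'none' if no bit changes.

Answer: 0 5

Derivation:
Start: bits=00000000
After insert 'owl': sets bits 1 7 -> bits=01000001
After insert 'jay': sets bits 2 4 6 -> bits=01101011
insert 'bat' would touch bits 0 5 7; currently bit0=0, bit5=0, bit7=1
Bits that are 0 among those (would change 0->1): 0 5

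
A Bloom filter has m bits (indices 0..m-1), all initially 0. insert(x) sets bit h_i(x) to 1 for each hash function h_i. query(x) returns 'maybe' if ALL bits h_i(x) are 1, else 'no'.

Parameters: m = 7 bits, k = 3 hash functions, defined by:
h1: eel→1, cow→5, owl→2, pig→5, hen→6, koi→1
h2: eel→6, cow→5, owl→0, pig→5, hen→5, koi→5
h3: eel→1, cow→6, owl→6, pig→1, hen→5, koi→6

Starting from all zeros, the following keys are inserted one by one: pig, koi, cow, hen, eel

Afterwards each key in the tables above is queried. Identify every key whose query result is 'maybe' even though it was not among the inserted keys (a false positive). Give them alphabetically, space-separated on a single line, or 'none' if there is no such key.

Answer: none

Derivation:
Start: bits=0000000
After insert 'pig': sets bits 1 5 -> bits=0100010
After insert 'koi': sets bits 1 5 6 -> bits=0100011
After insert 'cow': sets bits 5 6 -> bits=0100011
After insert 'hen': sets bits 5 6 -> bits=0100011
After insert 'eel': sets bits 1 6 -> bits=0100011
Not inserted: owl — query each against bits=0100011:
query owl: checks bit0=0, bit2=0, bit6=1 (has a 0) -> no => not a false positive
False positives (alphabetical): none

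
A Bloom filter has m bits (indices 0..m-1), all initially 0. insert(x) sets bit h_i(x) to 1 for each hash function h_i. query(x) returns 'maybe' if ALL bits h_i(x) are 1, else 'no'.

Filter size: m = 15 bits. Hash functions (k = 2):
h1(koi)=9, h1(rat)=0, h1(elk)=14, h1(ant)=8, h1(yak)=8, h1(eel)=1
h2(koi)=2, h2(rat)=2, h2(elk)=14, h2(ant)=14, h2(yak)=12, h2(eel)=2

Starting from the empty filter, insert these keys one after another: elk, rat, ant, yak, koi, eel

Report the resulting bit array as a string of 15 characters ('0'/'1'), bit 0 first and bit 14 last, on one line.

Answer: 111000001100101

Derivation:
Start: bits=000000000000000
After insert 'elk': sets bits 14 -> bits=000000000000001
After insert 'rat': sets bits 0 2 -> bits=101000000000001
After insert 'ant': sets bits 8 14 -> bits=101000001000001
After insert 'yak': sets bits 8 12 -> bits=101000001000101
After insert 'koi': sets bits 2 9 -> bits=101000001100101
After insert 'eel': sets bits 1 2 -> bits=111000001100101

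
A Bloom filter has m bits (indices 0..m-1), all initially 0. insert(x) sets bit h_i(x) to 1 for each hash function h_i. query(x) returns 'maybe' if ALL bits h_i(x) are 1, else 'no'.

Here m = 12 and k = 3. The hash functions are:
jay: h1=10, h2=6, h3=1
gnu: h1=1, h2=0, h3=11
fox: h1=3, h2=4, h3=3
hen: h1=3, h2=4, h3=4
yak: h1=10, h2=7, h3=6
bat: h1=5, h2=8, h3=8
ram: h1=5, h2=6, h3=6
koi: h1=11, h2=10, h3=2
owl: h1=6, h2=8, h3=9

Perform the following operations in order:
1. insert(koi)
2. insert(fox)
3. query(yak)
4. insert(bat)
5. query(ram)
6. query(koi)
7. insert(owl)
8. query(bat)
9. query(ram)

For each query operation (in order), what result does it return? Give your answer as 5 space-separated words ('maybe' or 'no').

Answer: no no maybe maybe maybe

Derivation:
Start: bits=000000000000
Op 1: insert koi -> sets bits 2 10 11 -> bits=001000000011
Op 2: insert fox -> sets bits 3 4 -> bits=001110000011
Op 3: query yak -> checks bit6=0, bit7=0, bit10=1 (has a 0) -> no
Op 4: insert bat -> sets bits 5 8 -> bits=001111001011
Op 5: query ram -> checks bit5=1, bit6=0 (has a 0) -> no
Op 6: query koi -> checks bit2=1, bit10=1, bit11=1 (all 1) -> maybe
Op 7: insert owl -> sets bits 6 8 9 -> bits=001111101111
Op 8: query bat -> checks bit5=1, bit8=1 (all 1) -> maybe
Op 9: query ram -> checks bit5=1, bit6=1 (all 1) -> maybe
Query results in order: no no maybe maybe maybe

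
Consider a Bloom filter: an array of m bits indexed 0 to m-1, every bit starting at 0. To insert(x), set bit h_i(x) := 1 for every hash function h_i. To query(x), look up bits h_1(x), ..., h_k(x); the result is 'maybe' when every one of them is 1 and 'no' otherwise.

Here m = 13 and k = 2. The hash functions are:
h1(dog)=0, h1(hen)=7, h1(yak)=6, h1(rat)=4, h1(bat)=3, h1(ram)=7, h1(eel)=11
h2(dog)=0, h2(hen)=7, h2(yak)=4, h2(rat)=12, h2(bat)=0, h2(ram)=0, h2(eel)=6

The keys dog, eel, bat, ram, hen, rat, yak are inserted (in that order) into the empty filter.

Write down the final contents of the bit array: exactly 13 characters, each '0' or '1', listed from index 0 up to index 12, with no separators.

Answer: 1001101100011

Derivation:
Start: bits=0000000000000
After insert 'dog': sets bits 0 -> bits=1000000000000
After insert 'eel': sets bits 6 11 -> bits=1000001000010
After insert 'bat': sets bits 0 3 -> bits=1001001000010
After insert 'ram': sets bits 0 7 -> bits=1001001100010
After insert 'hen': sets bits 7 -> bits=1001001100010
After insert 'rat': sets bits 4 12 -> bits=1001101100011
After insert 'yak': sets bits 4 6 -> bits=1001101100011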